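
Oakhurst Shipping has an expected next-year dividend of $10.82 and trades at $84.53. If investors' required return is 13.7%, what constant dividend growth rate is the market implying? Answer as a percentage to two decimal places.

0.90%

From P₀ = D₁/(r − g), the implied growth is g = r − D₁/P₀.
g = 0.137 − 10.82/84.53 = 0.137 − 0.12800 = 0.00900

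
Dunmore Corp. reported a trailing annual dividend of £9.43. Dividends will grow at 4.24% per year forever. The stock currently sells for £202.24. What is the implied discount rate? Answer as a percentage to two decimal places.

9.10%

Rearranging the constant-growth DDM: r = D₁/P₀ + g.
D₁ = 9.43 × (1 + 0.0424) = 9.8298.
r = 9.8298 / 202.24 + 0.0424 = 0.04860 + 0.0424 = 0.09100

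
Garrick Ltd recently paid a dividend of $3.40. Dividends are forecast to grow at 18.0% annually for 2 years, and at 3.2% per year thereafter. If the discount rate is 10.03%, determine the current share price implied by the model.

$66.64

Two-stage DDM. Project D₁…D_2 at 0.18, terminal growth 0.032, discount at r = 0.1003.
D_1 = 4.0120
D_2 = 4.7342
Terminal value at t=2: TV = D_3/(r−g) = 4.8857/(0.1003−0.032) = 71.5323
P₀ = 4.0120/(1+0.1003)^1 + 4.7342/(1+0.1003)^2 + 71.5323/(1+0.1003)^2 = 66.6420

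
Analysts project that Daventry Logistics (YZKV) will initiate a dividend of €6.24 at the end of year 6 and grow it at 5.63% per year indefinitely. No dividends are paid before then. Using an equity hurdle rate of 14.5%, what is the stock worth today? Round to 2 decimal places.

€35.75

Deferred-dividend DDM. At t=5 the remaining stream is a growing perpetuity with first payment D_6 = 6.24.
V_5 = D_6/(r−g) = 6.24/(0.145−0.0563) = 70.3495
P₀ = V_5/(1+r)^5 = 70.3495/(1+0.145)^5 = 35.7465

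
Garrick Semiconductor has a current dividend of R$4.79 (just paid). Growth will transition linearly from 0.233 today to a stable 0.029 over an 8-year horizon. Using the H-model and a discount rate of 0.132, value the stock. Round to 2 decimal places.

H-model: P₀ = D₀[(1+g_L) + H(g_S−g_L)]/(r−g_L), with H = 8/2 = 4.
P₀ = 4.79 × [(1+0.029) + 4×(0.233−0.029)] / (0.132−0.029)
   = 4.79 × 1.8450 / 0.103 = 85.8015

R$85.80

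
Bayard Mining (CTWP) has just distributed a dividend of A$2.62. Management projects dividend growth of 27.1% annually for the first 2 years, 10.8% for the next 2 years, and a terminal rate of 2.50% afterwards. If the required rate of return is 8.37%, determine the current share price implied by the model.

A$79.91

Three-stage DDM. Project D₁…D_4; terminal Gordon value at t=4 with g = 0.025; discount at r = 0.0837.
D_1 = 3.3300
D_2 = 4.2325
D_3 = 4.6896
D_4 = 5.1960
TV_4 = 5.3259/(0.0837−0.025) = 90.7314
P₀ = Σ Dₜ/(1+r)ᵗ + TV_4/(1+r)^4 = 79.9130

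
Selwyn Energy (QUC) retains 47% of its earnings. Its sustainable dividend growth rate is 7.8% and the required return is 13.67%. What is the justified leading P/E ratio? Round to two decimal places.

9.03

Payout ratio b = 1 − 0.47 = 0.53.
Justified leading P/E = b/(r−g) = 0.53/(0.1367−0.078) = 9.0290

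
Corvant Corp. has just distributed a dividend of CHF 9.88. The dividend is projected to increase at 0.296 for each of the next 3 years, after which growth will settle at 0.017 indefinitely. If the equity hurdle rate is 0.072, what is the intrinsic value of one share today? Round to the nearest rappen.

CHF 366.65

Two-stage DDM. Project D₁…D_3 at 0.296, terminal growth 0.017, discount at r = 0.072.
D_1 = 12.8045
D_2 = 16.5946
D_3 = 21.5066
Terminal value at t=3: TV = D_4/(r−g) = 21.8722/(0.072−0.017) = 397.6768
P₀ = 12.8045/(1+0.072)^1 + 16.5946/(1+0.072)^2 + 21.5066/(1+0.072)^3 + 397.6768/(1+0.072)^3 = 366.6517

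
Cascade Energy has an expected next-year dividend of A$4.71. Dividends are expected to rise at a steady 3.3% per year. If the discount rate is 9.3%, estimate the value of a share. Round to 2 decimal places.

Gordon growth model: P₀ = D₁/(r − g), with D₁ = 4.71 given directly.
P₀ = 4.7100 / (0.093 − 0.033) = 4.7100 / 0.06 = 78.5000

A$78.50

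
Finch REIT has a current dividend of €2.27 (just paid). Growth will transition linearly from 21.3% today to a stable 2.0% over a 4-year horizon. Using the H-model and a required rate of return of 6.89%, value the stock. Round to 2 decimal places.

€65.27

H-model: P₀ = D₀[(1+g_L) + H(g_S−g_L)]/(r−g_L), with H = 4/2 = 2.
P₀ = 2.27 × [(1+0.02) + 2×(0.213−0.02)] / (0.0689−0.02)
   = 2.27 × 1.4060 / 0.0489 = 65.2683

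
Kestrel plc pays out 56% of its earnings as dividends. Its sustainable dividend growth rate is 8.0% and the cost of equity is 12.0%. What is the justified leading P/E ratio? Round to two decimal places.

Justified leading P/E = b/(r−g) = 0.56/(0.12−0.08) = 14.0000

14.00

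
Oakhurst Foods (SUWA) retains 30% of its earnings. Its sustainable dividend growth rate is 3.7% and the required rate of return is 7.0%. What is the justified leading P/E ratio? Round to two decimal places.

Payout ratio b = 1 − 0.30 = 0.70.
Justified leading P/E = b/(r−g) = 0.70/(0.07−0.037) = 21.2121

21.21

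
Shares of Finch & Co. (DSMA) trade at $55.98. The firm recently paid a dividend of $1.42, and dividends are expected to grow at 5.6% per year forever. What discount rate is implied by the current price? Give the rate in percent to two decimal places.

8.28%

Rearranging the constant-growth DDM: r = D₁/P₀ + g.
D₁ = 1.42 × (1 + 0.056) = 1.4995.
r = 1.4995 / 55.98 + 0.056 = 0.02679 + 0.056 = 0.08279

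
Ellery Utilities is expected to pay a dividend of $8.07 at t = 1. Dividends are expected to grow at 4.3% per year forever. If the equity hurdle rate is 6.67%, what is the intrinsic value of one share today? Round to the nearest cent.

$340.51

Gordon growth model: P₀ = D₁/(r − g), with D₁ = 8.07 given directly.
P₀ = 8.0700 / (0.0667 − 0.043) = 8.0700 / 0.0237 = 340.5063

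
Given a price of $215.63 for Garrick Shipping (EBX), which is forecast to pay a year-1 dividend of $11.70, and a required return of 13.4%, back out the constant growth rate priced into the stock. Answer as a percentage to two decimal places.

7.97%

From P₀ = D₁/(r − g), the implied growth is g = r − D₁/P₀.
g = 0.134 − 11.70/215.63 = 0.134 − 0.05426 = 0.07974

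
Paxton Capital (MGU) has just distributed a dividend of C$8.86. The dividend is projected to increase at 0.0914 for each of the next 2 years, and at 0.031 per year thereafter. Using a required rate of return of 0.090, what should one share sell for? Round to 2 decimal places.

C$172.98

Two-stage DDM. Project D₁…D_2 at 0.0914, terminal growth 0.031, discount at r = 0.09.
D_1 = 9.6698
D_2 = 10.5536
Terminal value at t=2: TV = D_3/(r−g) = 10.8808/(0.09−0.031) = 184.4201
P₀ = 9.6698/(1+0.09)^1 + 10.5536/(1+0.09)^2 + 184.4201/(1+0.09)^2 = 172.9769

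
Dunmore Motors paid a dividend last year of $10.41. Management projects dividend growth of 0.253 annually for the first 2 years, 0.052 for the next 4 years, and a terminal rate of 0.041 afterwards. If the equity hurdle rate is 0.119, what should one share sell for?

$205.64

Three-stage DDM. Project D₁…D_6; terminal Gordon value at t=6 with g = 0.041; discount at r = 0.119.
D_1 = 13.0437
D_2 = 16.3438
D_3 = 17.1937
D_4 = 18.0877
D_5 = 19.0283
D_6 = 20.0178
TV_6 = 20.8385/(0.119−0.041) = 267.1603
P₀ = Σ Dₜ/(1+r)ᵗ + TV_6/(1+r)^6 = 205.6370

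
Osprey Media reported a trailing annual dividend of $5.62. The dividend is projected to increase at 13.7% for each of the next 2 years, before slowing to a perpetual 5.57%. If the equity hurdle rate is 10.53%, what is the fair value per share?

Two-stage DDM. Project D₁…D_2 at 0.137, terminal growth 0.0557, discount at r = 0.1053.
D_1 = 6.3899
D_2 = 7.2654
Terminal value at t=2: TV = D_3/(r−g) = 7.6700/(0.1053−0.0557) = 154.6380
P₀ = 6.3899/(1+0.1053)^1 + 7.2654/(1+0.1053)^2 + 154.6380/(1+0.1053)^2 = 138.3054

$138.31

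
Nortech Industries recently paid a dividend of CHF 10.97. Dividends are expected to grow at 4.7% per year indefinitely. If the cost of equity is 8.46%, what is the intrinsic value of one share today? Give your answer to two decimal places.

CHF 305.47

Gordon growth model: P₀ = D₁/(r − g). D₁ = 10.97 × (1 + 0.047) = 11.4856.
P₀ = 11.4856 / (0.0846 − 0.047) = 11.4856 / 0.0376 = 305.4678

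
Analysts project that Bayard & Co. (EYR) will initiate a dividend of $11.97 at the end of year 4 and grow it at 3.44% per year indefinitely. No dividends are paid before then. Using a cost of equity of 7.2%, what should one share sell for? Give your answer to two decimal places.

$258.42

Deferred-dividend DDM. At t=3 the remaining stream is a growing perpetuity with first payment D_4 = 11.97.
V_3 = D_4/(r−g) = 11.97/(0.072−0.0344) = 318.3511
P₀ = V_3/(1+r)^3 = 318.3511/(1+0.072)^3 = 258.4175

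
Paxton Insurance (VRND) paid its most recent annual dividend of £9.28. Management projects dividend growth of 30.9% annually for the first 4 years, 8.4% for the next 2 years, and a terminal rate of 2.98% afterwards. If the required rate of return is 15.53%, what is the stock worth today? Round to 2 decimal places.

£189.52

Three-stage DDM. Project D₁…D_6; terminal Gordon value at t=6 with g = 0.0298; discount at r = 0.1553.
D_1 = 12.1475
D_2 = 15.9011
D_3 = 20.8145
D_4 = 27.2462
D_5 = 29.5349
D_6 = 32.0159
TV_6 = 32.9699/(0.1553−0.0298) = 262.7086
P₀ = Σ Dₜ/(1+r)ᵗ + TV_6/(1+r)^6 = 189.5213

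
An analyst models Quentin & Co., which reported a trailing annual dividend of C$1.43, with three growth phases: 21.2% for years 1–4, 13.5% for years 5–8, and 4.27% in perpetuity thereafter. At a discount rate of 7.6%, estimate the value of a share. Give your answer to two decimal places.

C$107.55

Three-stage DDM. Project D₁…D_8; terminal Gordon value at t=8 with g = 0.0427; discount at r = 0.076.
D_1 = 1.7332
D_2 = 2.1006
D_3 = 2.5459
D_4 = 3.0856
D_5 = 3.5022
D_6 = 3.9750
D_7 = 4.5116
D_8 = 5.1207
TV_8 = 5.3394/(0.076−0.0427) = 160.3412
P₀ = Σ Dₜ/(1+r)ᵗ + TV_8/(1+r)^8 = 107.5493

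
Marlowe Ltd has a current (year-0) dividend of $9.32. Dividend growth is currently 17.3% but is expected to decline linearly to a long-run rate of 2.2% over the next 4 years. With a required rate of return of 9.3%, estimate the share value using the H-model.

H-model: P₀ = D₀[(1+g_L) + H(g_S−g_L)]/(r−g_L), with H = 4/2 = 2.
P₀ = 9.32 × [(1+0.022) + 2×(0.173−0.022)] / (0.093−0.022)
   = 9.32 × 1.3240 / 0.071 = 173.7983

$173.80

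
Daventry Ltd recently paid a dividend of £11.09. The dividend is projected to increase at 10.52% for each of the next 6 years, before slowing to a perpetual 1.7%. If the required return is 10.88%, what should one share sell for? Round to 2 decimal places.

£186.27

Two-stage DDM. Project D₁…D_6 at 0.1052, terminal growth 0.017, discount at r = 0.1088.
D_1 = 12.2567
D_2 = 13.5461
D_3 = 14.9711
D_4 = 16.5461
D_5 = 18.2867
D_6 = 20.2105
Terminal value at t=6: TV = D_7/(r−g) = 20.5541/(0.1088−0.017) = 223.9005
P₀ = 12.2567/(1+0.1088)^1 + 13.5461/(1+0.1088)^2 + 14.9711/(1+0.1088)^3 + 16.5461/(1+0.1088)^4 + 18.2867/(1+0.1088)^5 + 20.2105/(1+0.1088)^6 + 223.9005/(1+0.1088)^6 = 186.2737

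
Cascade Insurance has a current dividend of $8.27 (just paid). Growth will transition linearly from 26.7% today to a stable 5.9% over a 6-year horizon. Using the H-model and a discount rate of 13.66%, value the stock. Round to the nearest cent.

H-model: P₀ = D₀[(1+g_L) + H(g_S−g_L)]/(r−g_L), with H = 6/2 = 3.
P₀ = 8.27 × [(1+0.059) + 3×(0.267−0.059)] / (0.1366−0.059)
   = 8.27 × 1.6830 / 0.0776 = 179.3610

$179.36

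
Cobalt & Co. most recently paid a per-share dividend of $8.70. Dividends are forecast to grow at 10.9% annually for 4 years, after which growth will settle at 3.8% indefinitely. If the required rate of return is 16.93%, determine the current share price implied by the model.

$86.19

Two-stage DDM. Project D₁…D_4 at 0.109, terminal growth 0.038, discount at r = 0.1693.
D_1 = 9.6483
D_2 = 10.7000
D_3 = 11.8663
D_4 = 13.1597
Terminal value at t=4: TV = D_5/(r−g) = 13.6598/(0.1693−0.038) = 104.0347
P₀ = 9.6483/(1+0.1693)^1 + 10.7000/(1+0.1693)^2 + 11.8663/(1+0.1693)^3 + 13.1597/(1+0.1693)^4 + 104.0347/(1+0.1693)^4 = 86.1901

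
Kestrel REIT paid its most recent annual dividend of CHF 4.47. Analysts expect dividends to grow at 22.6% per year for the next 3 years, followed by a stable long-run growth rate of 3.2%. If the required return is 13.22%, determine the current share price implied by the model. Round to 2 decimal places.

CHF 74.21

Two-stage DDM. Project D₁…D_3 at 0.226, terminal growth 0.032, discount at r = 0.1322.
D_1 = 5.4802
D_2 = 6.7187
D_3 = 8.2372
Terminal value at t=3: TV = D_4/(r−g) = 8.5008/(0.1322−0.032) = 84.8381
P₀ = 5.4802/(1+0.1322)^1 + 6.7187/(1+0.1322)^2 + 8.2372/(1+0.1322)^3 + 84.8381/(1+0.1322)^3 = 74.2122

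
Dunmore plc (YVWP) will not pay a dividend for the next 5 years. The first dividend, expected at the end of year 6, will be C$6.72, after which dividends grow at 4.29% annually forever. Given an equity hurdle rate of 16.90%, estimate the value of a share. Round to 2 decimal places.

Deferred-dividend DDM. At t=5 the remaining stream is a growing perpetuity with first payment D_6 = 6.72.
V_5 = D_6/(r−g) = 6.72/(0.169−0.0429) = 53.2910
P₀ = V_5/(1+r)^5 = 53.2910/(1+0.169)^5 = 24.4108

C$24.41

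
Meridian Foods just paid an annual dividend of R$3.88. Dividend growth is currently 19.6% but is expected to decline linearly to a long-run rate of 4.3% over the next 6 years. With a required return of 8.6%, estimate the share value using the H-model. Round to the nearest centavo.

H-model: P₀ = D₀[(1+g_L) + H(g_S−g_L)]/(r−g_L), with H = 6/2 = 3.
P₀ = 3.88 × [(1+0.043) + 3×(0.196−0.043)] / (0.086−0.043)
   = 3.88 × 1.5020 / 0.043 = 135.5293

R$135.53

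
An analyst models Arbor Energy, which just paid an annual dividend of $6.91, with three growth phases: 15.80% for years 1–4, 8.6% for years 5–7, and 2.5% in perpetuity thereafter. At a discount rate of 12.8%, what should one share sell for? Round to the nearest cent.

$119.04

Three-stage DDM. Project D₁…D_7; terminal Gordon value at t=7 with g = 0.025; discount at r = 0.128.
D_1 = 8.0018
D_2 = 9.2661
D_3 = 10.7301
D_4 = 12.4255
D_5 = 13.4940
D_6 = 14.6545
D_7 = 15.9148
TV_7 = 16.3127/(0.128−0.025) = 158.3756
P₀ = Σ Dₜ/(1+r)ᵗ + TV_7/(1+r)^7 = 119.0389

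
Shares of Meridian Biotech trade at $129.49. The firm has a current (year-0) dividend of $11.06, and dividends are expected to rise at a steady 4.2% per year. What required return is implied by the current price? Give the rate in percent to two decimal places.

13.10%

Rearranging the constant-growth DDM: r = D₁/P₀ + g.
D₁ = 11.06 × (1 + 0.042) = 11.5245.
r = 11.5245 / 129.49 + 0.042 = 0.08900 + 0.042 = 0.13100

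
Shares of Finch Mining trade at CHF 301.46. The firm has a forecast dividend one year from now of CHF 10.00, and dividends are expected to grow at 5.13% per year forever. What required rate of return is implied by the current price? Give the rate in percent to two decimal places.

Rearranging the constant-growth DDM: r = D₁/P₀ + g.
r = 10.0000 / 301.46 + 0.0513 = 0.03317 + 0.0513 = 0.08447

8.45%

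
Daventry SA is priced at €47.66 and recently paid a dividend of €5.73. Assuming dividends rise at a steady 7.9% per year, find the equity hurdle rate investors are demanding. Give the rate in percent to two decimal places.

Rearranging the constant-growth DDM: r = D₁/P₀ + g.
D₁ = 5.73 × (1 + 0.079) = 6.1827.
r = 6.1827 / 47.66 + 0.079 = 0.12972 + 0.079 = 0.20872

20.87%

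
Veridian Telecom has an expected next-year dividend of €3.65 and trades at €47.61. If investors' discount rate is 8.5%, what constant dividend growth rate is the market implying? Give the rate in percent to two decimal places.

0.83%

From P₀ = D₁/(r − g), the implied growth is g = r − D₁/P₀.
g = 0.085 − 3.65/47.61 = 0.085 − 0.07666 = 0.00834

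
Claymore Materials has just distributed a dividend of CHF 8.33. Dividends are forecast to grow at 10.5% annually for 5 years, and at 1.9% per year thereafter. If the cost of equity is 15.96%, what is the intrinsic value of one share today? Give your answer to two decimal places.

Two-stage DDM. Project D₁…D_5 at 0.105, terminal growth 0.019, discount at r = 0.1596.
D_1 = 9.2046
D_2 = 10.1711
D_3 = 11.2391
D_4 = 12.4192
D_5 = 13.7232
Terminal value at t=5: TV = D_6/(r−g) = 13.9840/(0.1596−0.019) = 99.4593
P₀ = 9.2046/(1+0.1596)^1 + 10.1711/(1+0.1596)^2 + 11.2391/(1+0.1596)^3 + 12.4192/(1+0.1596)^4 + 13.7232/(1+0.1596)^5 + 99.4593/(1+0.1596)^5 = 83.5588

CHF 83.56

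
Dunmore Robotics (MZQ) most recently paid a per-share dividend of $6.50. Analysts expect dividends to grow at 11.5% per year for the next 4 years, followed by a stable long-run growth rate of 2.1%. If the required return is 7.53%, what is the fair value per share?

$169.78

Two-stage DDM. Project D₁…D_4 at 0.115, terminal growth 0.021, discount at r = 0.0753.
D_1 = 7.2475
D_2 = 8.0810
D_3 = 9.0103
D_4 = 10.0465
Terminal value at t=4: TV = D_5/(r−g) = 10.2574/(0.0753−0.021) = 188.9029
P₀ = 7.2475/(1+0.0753)^1 + 8.0810/(1+0.0753)^2 + 9.0103/(1+0.0753)^3 + 10.0465/(1+0.0753)^4 + 188.9029/(1+0.0753)^4 = 169.7829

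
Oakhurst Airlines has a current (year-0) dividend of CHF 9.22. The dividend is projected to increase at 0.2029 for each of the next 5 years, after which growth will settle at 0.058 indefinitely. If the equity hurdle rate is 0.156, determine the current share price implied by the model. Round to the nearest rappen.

CHF 173.46

Two-stage DDM. Project D₁…D_5 at 0.2029, terminal growth 0.058, discount at r = 0.156.
D_1 = 11.0907
D_2 = 13.3410
D_3 = 16.0479
D_4 = 19.3041
D_5 = 23.2209
Terminal value at t=5: TV = D_6/(r−g) = 24.5677/(0.156−0.058) = 250.6907
P₀ = 11.0907/(1+0.156)^1 + 13.3410/(1+0.156)^2 + 16.0479/(1+0.156)^3 + 19.3041/(1+0.156)^4 + 23.2209/(1+0.156)^5 + 250.6907/(1+0.156)^5 = 173.4603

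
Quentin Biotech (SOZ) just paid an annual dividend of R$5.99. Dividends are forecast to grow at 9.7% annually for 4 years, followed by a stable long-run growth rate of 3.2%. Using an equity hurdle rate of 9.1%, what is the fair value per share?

R$131.39

Two-stage DDM. Project D₁…D_4 at 0.097, terminal growth 0.032, discount at r = 0.091.
D_1 = 6.5710
D_2 = 7.2084
D_3 = 7.9076
D_4 = 8.6747
Terminal value at t=4: TV = D_5/(r−g) = 8.9523/(0.091−0.032) = 151.7333
P₀ = 6.5710/(1+0.091)^1 + 7.2084/(1+0.091)^2 + 7.9076/(1+0.091)^3 + 8.6747/(1+0.091)^4 + 151.7333/(1+0.091)^4 = 131.3894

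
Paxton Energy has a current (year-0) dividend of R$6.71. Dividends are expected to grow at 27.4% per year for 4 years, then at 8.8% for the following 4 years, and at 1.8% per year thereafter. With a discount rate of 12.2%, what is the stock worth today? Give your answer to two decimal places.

Three-stage DDM. Project D₁…D_8; terminal Gordon value at t=8 with g = 0.018; discount at r = 0.122.
D_1 = 8.5485
D_2 = 10.8908
D_3 = 13.8749
D_4 = 17.6767
D_5 = 19.2322
D_6 = 20.9246
D_7 = 22.7660
D_8 = 24.7694
TV_8 = 25.2153/(0.122−0.018) = 242.4545
P₀ = Σ Dₜ/(1+r)ᵗ + TV_8/(1+r)^8 = 175.1196

R$175.12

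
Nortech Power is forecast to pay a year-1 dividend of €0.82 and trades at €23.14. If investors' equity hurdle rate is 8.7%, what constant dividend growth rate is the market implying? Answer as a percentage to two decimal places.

5.16%

From P₀ = D₁/(r − g), the implied growth is g = r − D₁/P₀.
g = 0.087 − 0.82/23.14 = 0.087 − 0.03544 = 0.05156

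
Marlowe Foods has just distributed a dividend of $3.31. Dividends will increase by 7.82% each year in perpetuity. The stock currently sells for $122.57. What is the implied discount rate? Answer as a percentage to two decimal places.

Rearranging the constant-growth DDM: r = D₁/P₀ + g.
D₁ = 3.31 × (1 + 0.0782) = 3.5688.
r = 3.5688 / 122.57 + 0.0782 = 0.02912 + 0.0782 = 0.10732

10.73%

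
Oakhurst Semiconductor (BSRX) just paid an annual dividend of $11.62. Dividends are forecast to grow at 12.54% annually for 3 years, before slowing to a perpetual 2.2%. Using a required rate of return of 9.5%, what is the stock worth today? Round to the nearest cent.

Two-stage DDM. Project D₁…D_3 at 0.1254, terminal growth 0.022, discount at r = 0.095.
D_1 = 13.0771
D_2 = 14.7170
D_3 = 16.5625
Terminal value at t=3: TV = D_4/(r−g) = 16.9269/(0.095−0.022) = 231.8755
P₀ = 13.0771/(1+0.095)^1 + 14.7170/(1+0.095)^2 + 16.5625/(1+0.095)^3 + 231.8755/(1+0.095)^3 = 213.4406

$213.44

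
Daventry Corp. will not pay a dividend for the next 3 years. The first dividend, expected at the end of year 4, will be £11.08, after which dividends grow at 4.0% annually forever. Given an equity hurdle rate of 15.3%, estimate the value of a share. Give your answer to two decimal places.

£63.97

Deferred-dividend DDM. At t=3 the remaining stream is a growing perpetuity with first payment D_4 = 11.08.
V_3 = D_4/(r−g) = 11.08/(0.153−0.04) = 98.0531
P₀ = V_3/(1+r)^3 = 98.0531/(1+0.153)^3 = 63.9696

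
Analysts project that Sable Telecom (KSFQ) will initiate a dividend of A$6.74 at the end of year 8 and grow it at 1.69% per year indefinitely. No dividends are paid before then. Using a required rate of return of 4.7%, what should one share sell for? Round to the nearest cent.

A$162.36

Deferred-dividend DDM. At t=7 the remaining stream is a growing perpetuity with first payment D_8 = 6.74.
V_7 = D_8/(r−g) = 6.74/(0.047−0.0169) = 223.9203
P₀ = V_7/(1+r)^7 = 223.9203/(1+0.047)^7 = 162.3554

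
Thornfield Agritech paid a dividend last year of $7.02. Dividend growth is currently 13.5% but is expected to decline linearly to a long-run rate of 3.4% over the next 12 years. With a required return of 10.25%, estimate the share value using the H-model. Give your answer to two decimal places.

H-model: P₀ = D₀[(1+g_L) + H(g_S−g_L)]/(r−g_L), with H = 12/2 = 6.
P₀ = 7.02 × [(1+0.034) + 6×(0.135−0.034)] / (0.1025−0.034)
   = 7.02 × 1.6400 / 0.0685 = 168.0701

$168.07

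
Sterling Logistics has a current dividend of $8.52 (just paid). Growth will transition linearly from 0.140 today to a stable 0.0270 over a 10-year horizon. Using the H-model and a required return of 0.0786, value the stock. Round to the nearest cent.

H-model: P₀ = D₀[(1+g_L) + H(g_S−g_L)]/(r−g_L), with H = 10/2 = 5.
P₀ = 8.52 × [(1+0.027) + 5×(0.14−0.027)] / (0.0786−0.027)
   = 8.52 × 1.5920 / 0.0516 = 262.8651

$262.87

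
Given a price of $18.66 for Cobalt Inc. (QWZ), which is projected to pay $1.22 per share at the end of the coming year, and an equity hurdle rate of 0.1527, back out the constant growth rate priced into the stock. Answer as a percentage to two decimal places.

8.73%

From P₀ = D₁/(r − g), the implied growth is g = r − D₁/P₀.
g = 0.1527 − 1.22/18.66 = 0.1527 − 0.06538 = 0.08732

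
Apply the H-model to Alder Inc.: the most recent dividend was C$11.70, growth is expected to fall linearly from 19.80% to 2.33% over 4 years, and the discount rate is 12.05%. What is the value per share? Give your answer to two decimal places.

C$165.23

H-model: P₀ = D₀[(1+g_L) + H(g_S−g_L)]/(r−g_L), with H = 4/2 = 2.
P₀ = 11.70 × [(1+0.0233) + 2×(0.198−0.0233)] / (0.1205−0.0233)
   = 11.70 × 1.3727 / 0.0972 = 165.2324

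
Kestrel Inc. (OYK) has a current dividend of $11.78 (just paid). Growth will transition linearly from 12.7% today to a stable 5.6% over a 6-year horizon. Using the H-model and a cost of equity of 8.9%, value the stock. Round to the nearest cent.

H-model: P₀ = D₀[(1+g_L) + H(g_S−g_L)]/(r−g_L), with H = 6/2 = 3.
P₀ = 11.78 × [(1+0.056) + 3×(0.127−0.056)] / (0.089−0.056)
   = 11.78 × 1.2690 / 0.033 = 452.9945

$452.99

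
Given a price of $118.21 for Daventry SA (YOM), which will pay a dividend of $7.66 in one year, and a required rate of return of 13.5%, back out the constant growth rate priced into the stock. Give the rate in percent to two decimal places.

7.02%

From P₀ = D₁/(r − g), the implied growth is g = r − D₁/P₀.
g = 0.135 − 7.66/118.21 = 0.135 − 0.06480 = 0.07020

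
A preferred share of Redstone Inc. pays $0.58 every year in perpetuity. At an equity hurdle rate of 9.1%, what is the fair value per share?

$6.37

Zero-growth DDM (perpetuity): P₀ = D/r = 0.58 / 0.091 = 6.3736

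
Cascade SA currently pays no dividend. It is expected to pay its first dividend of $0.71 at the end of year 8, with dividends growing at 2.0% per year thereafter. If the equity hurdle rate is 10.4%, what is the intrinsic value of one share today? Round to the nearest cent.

Deferred-dividend DDM. At t=7 the remaining stream is a growing perpetuity with first payment D_8 = 0.71.
V_7 = D_8/(r−g) = 0.71/(0.104−0.02) = 8.4524
P₀ = V_7/(1+r)^7 = 8.4524/(1+0.104)^7 = 4.2286

$4.23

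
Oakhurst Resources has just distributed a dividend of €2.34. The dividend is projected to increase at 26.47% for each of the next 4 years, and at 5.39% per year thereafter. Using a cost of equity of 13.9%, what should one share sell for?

Two-stage DDM. Project D₁…D_4 at 0.2647, terminal growth 0.0539, discount at r = 0.139.
D_1 = 2.9594
D_2 = 3.7428
D_3 = 4.7335
D_4 = 5.9864
Terminal value at t=4: TV = D_5/(r−g) = 6.3091/(0.139−0.0539) = 74.1371
P₀ = 2.9594/(1+0.139)^1 + 3.7428/(1+0.139)^2 + 4.7335/(1+0.139)^3 + 5.9864/(1+0.139)^4 + 74.1371/(1+0.139)^4 = 56.2930

€56.29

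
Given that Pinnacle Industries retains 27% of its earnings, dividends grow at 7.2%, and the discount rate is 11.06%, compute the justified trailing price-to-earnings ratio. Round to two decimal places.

Payout ratio b = 1 − 0.27 = 0.73.
Justified trailing P/E = b(1+g)/(r−g) = 0.73×(1+0.072)/(0.1106−0.072) = 20.2736

20.27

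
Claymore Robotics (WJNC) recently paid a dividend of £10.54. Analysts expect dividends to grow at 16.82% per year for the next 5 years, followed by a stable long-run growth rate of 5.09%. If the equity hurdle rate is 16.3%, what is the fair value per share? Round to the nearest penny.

£154.45

Two-stage DDM. Project D₁…D_5 at 0.1682, terminal growth 0.0509, discount at r = 0.163.
D_1 = 12.3128
D_2 = 14.3838
D_3 = 16.8032
D_4 = 19.6295
D_5 = 22.9312
Terminal value at t=5: TV = D_6/(r−g) = 24.0984/(0.163−0.0509) = 214.9722
P₀ = 12.3128/(1+0.163)^1 + 14.3838/(1+0.163)^2 + 16.8032/(1+0.163)^3 + 19.6295/(1+0.163)^4 + 22.9312/(1+0.163)^5 + 214.9722/(1+0.163)^5 = 154.4489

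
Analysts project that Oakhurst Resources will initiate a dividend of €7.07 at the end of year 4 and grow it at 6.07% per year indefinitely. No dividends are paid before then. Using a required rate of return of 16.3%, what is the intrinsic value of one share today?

€43.93

Deferred-dividend DDM. At t=3 the remaining stream is a growing perpetuity with first payment D_4 = 7.07.
V_3 = D_4/(r−g) = 7.07/(0.163−0.0607) = 69.1105
P₀ = V_3/(1+r)^3 = 69.1105/(1+0.163)^3 = 43.9344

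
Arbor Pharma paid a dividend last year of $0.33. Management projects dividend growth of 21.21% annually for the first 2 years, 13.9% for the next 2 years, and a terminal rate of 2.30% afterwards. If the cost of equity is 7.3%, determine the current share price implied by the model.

$11.42

Three-stage DDM. Project D₁…D_4; terminal Gordon value at t=4 with g = 0.023; discount at r = 0.073.
D_1 = 0.4000
D_2 = 0.4848
D_3 = 0.5522
D_4 = 0.6290
TV_4 = 0.6434/(0.073−0.023) = 12.8690
P₀ = Σ Dₜ/(1+r)ᵗ + TV_4/(1+r)^4 = 11.4237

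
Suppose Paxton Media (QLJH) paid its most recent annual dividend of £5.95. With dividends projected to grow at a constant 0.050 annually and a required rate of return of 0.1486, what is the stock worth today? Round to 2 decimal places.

£63.36

Gordon growth model: P₀ = D₁/(r − g). D₁ = 5.95 × (1 + 0.05) = 6.2475.
P₀ = 6.2475 / (0.1486 − 0.05) = 6.2475 / 0.0986 = 63.3621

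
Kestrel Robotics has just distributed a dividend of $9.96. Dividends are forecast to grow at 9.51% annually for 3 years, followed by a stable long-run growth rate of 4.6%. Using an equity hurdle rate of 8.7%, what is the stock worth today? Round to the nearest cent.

Two-stage DDM. Project D₁…D_3 at 0.0951, terminal growth 0.046, discount at r = 0.087.
D_1 = 10.9072
D_2 = 11.9445
D_3 = 13.0804
Terminal value at t=3: TV = D_4/(r−g) = 13.6821/(0.087−0.046) = 333.7094
P₀ = 10.9072/(1+0.087)^1 + 11.9445/(1+0.087)^2 + 13.0804/(1+0.087)^3 + 333.7094/(1+0.087)^3 = 290.1519

$290.15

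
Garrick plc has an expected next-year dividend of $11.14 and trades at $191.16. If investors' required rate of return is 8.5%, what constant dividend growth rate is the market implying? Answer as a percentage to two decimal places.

2.67%

From P₀ = D₁/(r − g), the implied growth is g = r − D₁/P₀.
g = 0.085 − 11.14/191.16 = 0.085 − 0.05828 = 0.02672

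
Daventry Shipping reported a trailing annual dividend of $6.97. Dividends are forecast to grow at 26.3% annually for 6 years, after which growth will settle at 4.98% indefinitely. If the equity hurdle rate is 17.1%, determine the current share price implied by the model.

$149.99

Two-stage DDM. Project D₁…D_6 at 0.263, terminal growth 0.0498, discount at r = 0.171.
D_1 = 8.8031
D_2 = 11.1183
D_3 = 14.0424
D_4 = 17.7356
D_5 = 22.4001
D_6 = 28.2913
Terminal value at t=6: TV = D_7/(r−g) = 29.7002/(0.171−0.0498) = 245.0512
P₀ = 8.8031/(1+0.171)^1 + 11.1183/(1+0.171)^2 + 14.0424/(1+0.171)^3 + 17.7356/(1+0.171)^4 + 22.4001/(1+0.171)^5 + 28.2913/(1+0.171)^6 + 245.0512/(1+0.171)^6 = 149.9914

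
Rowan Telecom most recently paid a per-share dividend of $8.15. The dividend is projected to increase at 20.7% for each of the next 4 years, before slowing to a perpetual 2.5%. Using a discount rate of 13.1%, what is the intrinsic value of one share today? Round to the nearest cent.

Two-stage DDM. Project D₁…D_4 at 0.207, terminal growth 0.025, discount at r = 0.131.
D_1 = 9.8371
D_2 = 11.8733
D_3 = 14.3311
D_4 = 17.2976
Terminal value at t=4: TV = D_5/(r−g) = 17.7301/(0.131−0.025) = 167.2649
P₀ = 9.8371/(1+0.131)^1 + 11.8733/(1+0.131)^2 + 14.3311/(1+0.131)^3 + 17.2976/(1+0.131)^4 + 167.2649/(1+0.131)^4 = 140.6814

$140.68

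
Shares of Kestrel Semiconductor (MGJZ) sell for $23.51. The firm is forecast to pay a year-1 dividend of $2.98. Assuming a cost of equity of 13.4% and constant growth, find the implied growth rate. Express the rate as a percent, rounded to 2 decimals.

0.72%

From P₀ = D₁/(r − g), the implied growth is g = r − D₁/P₀.
g = 0.134 − 2.98/23.51 = 0.134 − 0.12675 = 0.00725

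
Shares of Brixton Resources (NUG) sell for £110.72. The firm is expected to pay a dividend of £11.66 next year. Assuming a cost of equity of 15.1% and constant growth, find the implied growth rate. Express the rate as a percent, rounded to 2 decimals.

From P₀ = D₁/(r − g), the implied growth is g = r − D₁/P₀.
g = 0.151 − 11.66/110.72 = 0.151 − 0.10531 = 0.04569

4.57%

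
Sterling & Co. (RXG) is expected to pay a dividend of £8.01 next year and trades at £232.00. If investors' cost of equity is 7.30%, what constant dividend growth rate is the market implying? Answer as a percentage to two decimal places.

From P₀ = D₁/(r − g), the implied growth is g = r − D₁/P₀.
g = 0.073 − 8.01/232.00 = 0.073 − 0.03453 = 0.03847

3.85%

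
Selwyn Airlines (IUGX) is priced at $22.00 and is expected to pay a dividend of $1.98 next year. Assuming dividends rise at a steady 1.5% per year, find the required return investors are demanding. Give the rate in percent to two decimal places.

Rearranging the constant-growth DDM: r = D₁/P₀ + g.
r = 1.9800 / 22.00 + 0.015 = 0.09000 + 0.015 = 0.10500

10.50%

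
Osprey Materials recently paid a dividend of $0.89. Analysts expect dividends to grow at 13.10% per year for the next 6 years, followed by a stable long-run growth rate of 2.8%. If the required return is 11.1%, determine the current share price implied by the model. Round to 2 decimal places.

Two-stage DDM. Project D₁…D_6 at 0.131, terminal growth 0.028, discount at r = 0.111.
D_1 = 1.0066
D_2 = 1.1385
D_3 = 1.2876
D_4 = 1.4563
D_5 = 1.6470
D_6 = 1.8628
Terminal value at t=6: TV = D_7/(r−g) = 1.9150/(0.111−0.028) = 23.0718
P₀ = 1.0066/(1+0.111)^1 + 1.1385/(1+0.111)^2 + 1.2876/(1+0.111)^3 + 1.4563/(1+0.111)^4 + 1.6470/(1+0.111)^5 + 1.8628/(1+0.111)^6 + 23.0718/(1+0.111)^6 = 17.9554

$17.96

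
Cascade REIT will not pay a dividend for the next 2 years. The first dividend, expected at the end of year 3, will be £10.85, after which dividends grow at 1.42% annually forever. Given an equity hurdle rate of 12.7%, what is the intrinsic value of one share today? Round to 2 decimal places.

Deferred-dividend DDM. At t=2 the remaining stream is a growing perpetuity with first payment D_3 = 10.85.
V_2 = D_3/(r−g) = 10.85/(0.127−0.0142) = 96.1879
P₀ = V_2/(1+r)^2 = 96.1879/(1+0.127)^2 = 75.7308

£75.73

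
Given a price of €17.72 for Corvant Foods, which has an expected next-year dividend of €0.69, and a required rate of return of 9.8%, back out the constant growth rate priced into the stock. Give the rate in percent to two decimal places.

5.91%

From P₀ = D₁/(r − g), the implied growth is g = r − D₁/P₀.
g = 0.098 − 0.69/17.72 = 0.098 − 0.03894 = 0.05906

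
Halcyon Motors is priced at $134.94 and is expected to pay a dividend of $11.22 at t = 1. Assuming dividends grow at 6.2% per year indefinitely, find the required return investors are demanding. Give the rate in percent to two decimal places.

14.51%

Rearranging the constant-growth DDM: r = D₁/P₀ + g.
r = 11.2200 / 134.94 + 0.062 = 0.08315 + 0.062 = 0.14515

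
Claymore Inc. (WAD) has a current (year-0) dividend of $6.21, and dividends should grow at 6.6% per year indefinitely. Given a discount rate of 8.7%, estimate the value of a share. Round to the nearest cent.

Gordon growth model: P₀ = D₁/(r − g). D₁ = 6.21 × (1 + 0.066) = 6.6199.
P₀ = 6.6199 / (0.087 − 0.066) = 6.6199 / 0.021 = 315.2314

$315.23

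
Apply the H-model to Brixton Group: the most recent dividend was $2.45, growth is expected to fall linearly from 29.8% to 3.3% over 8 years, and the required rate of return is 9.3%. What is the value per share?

H-model: P₀ = D₀[(1+g_L) + H(g_S−g_L)]/(r−g_L), with H = 8/2 = 4.
P₀ = 2.45 × [(1+0.033) + 4×(0.298−0.033)] / (0.093−0.033)
   = 2.45 × 2.0930 / 0.06 = 85.4642

$85.46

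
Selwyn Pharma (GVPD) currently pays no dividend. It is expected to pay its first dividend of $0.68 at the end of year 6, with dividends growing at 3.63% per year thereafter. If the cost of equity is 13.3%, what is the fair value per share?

Deferred-dividend DDM. At t=5 the remaining stream is a growing perpetuity with first payment D_6 = 0.68.
V_5 = D_6/(r−g) = 0.68/(0.133−0.0363) = 7.0321
P₀ = V_5/(1+r)^5 = 7.0321/(1+0.133)^5 = 3.7665

$3.77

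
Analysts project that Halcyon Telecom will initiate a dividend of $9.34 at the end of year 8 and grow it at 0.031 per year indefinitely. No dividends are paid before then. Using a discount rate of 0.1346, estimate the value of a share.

Deferred-dividend DDM. At t=7 the remaining stream is a growing perpetuity with first payment D_8 = 9.34.
V_7 = D_8/(r−g) = 9.34/(0.1346−0.031) = 90.1544
P₀ = V_7/(1+r)^7 = 90.1544/(1+0.1346)^7 = 37.2467

$37.25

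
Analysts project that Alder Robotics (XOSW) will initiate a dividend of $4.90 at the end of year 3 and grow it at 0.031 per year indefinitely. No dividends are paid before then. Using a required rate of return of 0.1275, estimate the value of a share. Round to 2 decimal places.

$39.94

Deferred-dividend DDM. At t=2 the remaining stream is a growing perpetuity with first payment D_3 = 4.90.
V_2 = D_3/(r−g) = 4.90/(0.1275−0.031) = 50.7772
P₀ = V_2/(1+r)^2 = 50.7772/(1+0.1275)^2 = 39.9425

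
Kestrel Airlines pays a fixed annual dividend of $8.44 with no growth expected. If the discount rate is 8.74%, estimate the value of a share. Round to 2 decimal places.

$96.57

Zero-growth DDM (perpetuity): P₀ = D/r = 8.44 / 0.0874 = 96.5675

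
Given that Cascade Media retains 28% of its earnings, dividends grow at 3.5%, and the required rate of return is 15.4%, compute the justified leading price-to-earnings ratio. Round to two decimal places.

6.05

Payout ratio b = 1 − 0.28 = 0.72.
Justified leading P/E = b/(r−g) = 0.72/(0.154−0.035) = 6.0504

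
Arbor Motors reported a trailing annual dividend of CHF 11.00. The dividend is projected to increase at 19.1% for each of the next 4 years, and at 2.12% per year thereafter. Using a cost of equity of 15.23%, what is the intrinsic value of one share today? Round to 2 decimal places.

CHF 145.61

Two-stage DDM. Project D₁…D_4 at 0.191, terminal growth 0.0212, discount at r = 0.1523.
D_1 = 13.1010
D_2 = 15.6033
D_3 = 18.5835
D_4 = 22.1330
Terminal value at t=4: TV = D_5/(r−g) = 22.6022/(0.1523−0.0212) = 172.4042
P₀ = 13.1010/(1+0.1523)^1 + 15.6033/(1+0.1523)^2 + 18.5835/(1+0.1523)^3 + 22.1330/(1+0.1523)^4 + 172.4042/(1+0.1523)^4 = 145.6085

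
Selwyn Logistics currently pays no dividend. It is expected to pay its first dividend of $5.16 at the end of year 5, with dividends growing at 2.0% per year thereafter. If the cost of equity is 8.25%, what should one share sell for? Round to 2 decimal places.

Deferred-dividend DDM. At t=4 the remaining stream is a growing perpetuity with first payment D_5 = 5.16.
V_4 = D_5/(r−g) = 5.16/(0.0825−0.02) = 82.5600
P₀ = V_4/(1+r)^4 = 82.5600/(1+0.0825)^4 = 60.1254

$60.13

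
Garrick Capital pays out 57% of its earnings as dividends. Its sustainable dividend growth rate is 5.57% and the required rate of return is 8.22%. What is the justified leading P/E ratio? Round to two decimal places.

21.51

Justified leading P/E = b/(r−g) = 0.57/(0.0822−0.0557) = 21.5094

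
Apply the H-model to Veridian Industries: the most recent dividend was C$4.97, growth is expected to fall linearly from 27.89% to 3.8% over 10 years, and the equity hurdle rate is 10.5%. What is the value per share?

C$166.35

H-model: P₀ = D₀[(1+g_L) + H(g_S−g_L)]/(r−g_L), with H = 10/2 = 5.
P₀ = 4.97 × [(1+0.038) + 5×(0.2789−0.038)] / (0.105−0.038)
   = 4.97 × 2.2425 / 0.067 = 166.3466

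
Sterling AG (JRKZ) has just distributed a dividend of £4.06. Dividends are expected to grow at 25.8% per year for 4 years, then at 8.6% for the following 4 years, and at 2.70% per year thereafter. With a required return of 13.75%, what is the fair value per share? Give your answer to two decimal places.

Three-stage DDM. Project D₁…D_8; terminal Gordon value at t=8 with g = 0.027; discount at r = 0.1375.
D_1 = 5.1075
D_2 = 6.4252
D_3 = 8.0829
D_4 = 10.1683
D_5 = 11.0428
D_6 = 11.9925
D_7 = 13.0238
D_8 = 14.1439
TV_8 = 14.5257/(0.1375−0.027) = 131.4547
P₀ = Σ Dₜ/(1+r)ᵗ + TV_8/(1+r)^8 = 89.5865

£89.59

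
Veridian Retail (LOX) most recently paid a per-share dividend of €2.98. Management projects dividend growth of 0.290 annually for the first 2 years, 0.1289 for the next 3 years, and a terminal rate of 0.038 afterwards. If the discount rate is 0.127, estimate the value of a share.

Three-stage DDM. Project D₁…D_5; terminal Gordon value at t=5 with g = 0.038; discount at r = 0.127.
D_1 = 3.8442
D_2 = 4.9590
D_3 = 5.5982
D_4 = 6.3198
D_5 = 7.1345
TV_5 = 7.4056/(0.127−0.038) = 83.2088
P₀ = Σ Dₜ/(1+r)ᵗ + TV_5/(1+r)^5 = 64.8346

€64.83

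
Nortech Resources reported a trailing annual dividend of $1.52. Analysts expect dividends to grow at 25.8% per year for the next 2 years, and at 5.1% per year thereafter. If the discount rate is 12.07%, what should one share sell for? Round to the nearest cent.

Two-stage DDM. Project D₁…D_2 at 0.258, terminal growth 0.051, discount at r = 0.1207.
D_1 = 1.9122
D_2 = 2.4055
Terminal value at t=2: TV = D_3/(r−g) = 2.5282/(0.1207−0.051) = 36.2723
P₀ = 1.9122/(1+0.1207)^1 + 2.4055/(1+0.1207)^2 + 36.2723/(1+0.1207)^2 = 32.5014

$32.50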